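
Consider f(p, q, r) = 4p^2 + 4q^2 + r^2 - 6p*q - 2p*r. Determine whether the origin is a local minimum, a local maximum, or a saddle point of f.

The Hessian at the origin is H = [[8, -6, -2], [-6, 8, 0], [-2, 0, 2]].
Applying the same elementary operations to the rows and columns of H produces a congruent diagonal matrix with entries 8, 7/2, 6/7.
Counting signs: 3 positive.
H is positive definite, so the origin is a strict local minimum.

local minimum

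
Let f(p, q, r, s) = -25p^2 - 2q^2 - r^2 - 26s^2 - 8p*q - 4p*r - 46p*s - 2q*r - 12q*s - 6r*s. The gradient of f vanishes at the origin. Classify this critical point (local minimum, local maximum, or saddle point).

local maximum

The Hessian at the origin is H = [[-50, -8, -4, -46], [-8, -4, -2, -12], [-4, -2, -2, -6], [-46, -12, -6, -52]].
An LDLᵀ factorisation of H has diagonal entries -50, -68/25, -1, -30/17.
That gives 4 negative pivots.
H is negative definite, so the origin is a strict local maximum.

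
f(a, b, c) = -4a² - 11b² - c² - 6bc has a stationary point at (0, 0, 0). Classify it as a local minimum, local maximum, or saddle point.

The Hessian at the origin is H = [[-8, 0, 0], [0, -22, -6], [0, -6, -2]].
Row-reducing H symmetrically gives the diagonal entries -8, -22, -4/11.
That gives 3 negative pivots.
H is negative definite, so the origin is a strict local maximum.

local maximum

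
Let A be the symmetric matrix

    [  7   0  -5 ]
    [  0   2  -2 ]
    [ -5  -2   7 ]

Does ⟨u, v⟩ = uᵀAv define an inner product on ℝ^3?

yes

Leading principal minors: Δ_1 = 7, Δ_2 = 14, Δ_3 = 20.
All leading principal minors are positive, so by Sylvester's criterion Q is positive definite.
⟨·,·⟩ is an inner product exactly when A is positive definite.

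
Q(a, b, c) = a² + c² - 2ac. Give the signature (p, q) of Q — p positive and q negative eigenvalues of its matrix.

The associated matrix is A = [[1, 0, -1], [0, 0, 0], [-1, 0, 1]].
Symmetric row and column elimination reduces A to a congruent diagonal form with pivots 1, 0, 0.
So there are 1 positive, 2 zero pivots.

(1, 0)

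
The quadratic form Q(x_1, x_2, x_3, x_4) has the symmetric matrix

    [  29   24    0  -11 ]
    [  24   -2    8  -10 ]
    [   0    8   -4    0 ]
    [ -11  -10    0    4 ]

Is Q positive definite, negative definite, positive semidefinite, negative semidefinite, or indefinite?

indefinite

An LDLᵀ factorisation of A has diagonal entries 29, -634/29, -340/317, -3/85.
So there are 1 positive, 3 negative pivots.
Hence Q is indefinite.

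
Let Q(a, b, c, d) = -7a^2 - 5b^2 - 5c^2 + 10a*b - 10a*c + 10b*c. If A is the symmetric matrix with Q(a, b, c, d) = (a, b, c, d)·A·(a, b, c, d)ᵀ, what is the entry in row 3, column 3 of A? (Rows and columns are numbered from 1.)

The coefficient of c^2 in Q is -5, and that is exactly A[3,3].

-5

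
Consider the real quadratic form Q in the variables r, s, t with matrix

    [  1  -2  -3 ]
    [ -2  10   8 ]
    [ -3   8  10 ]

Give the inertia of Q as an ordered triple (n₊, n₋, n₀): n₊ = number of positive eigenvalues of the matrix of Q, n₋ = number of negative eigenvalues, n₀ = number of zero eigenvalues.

Symmetric row and column elimination reduces A to a congruent diagonal form with pivots 1, 6, 1/3.
That gives 3 positive pivots.

(3, 0, 0)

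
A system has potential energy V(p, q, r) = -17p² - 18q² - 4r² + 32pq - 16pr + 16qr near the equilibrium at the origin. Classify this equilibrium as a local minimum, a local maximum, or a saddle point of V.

The Hessian at the origin is H = [[-34, 32, -16], [32, -36, 16], [-16, 16, -8]].
Symmetric row and column elimination reduces H to a congruent diagonal form with pivots -34, -100/17, -8/25.
Counting signs: 3 negative.
H is negative definite, so the origin is a strict local maximum.

local maximum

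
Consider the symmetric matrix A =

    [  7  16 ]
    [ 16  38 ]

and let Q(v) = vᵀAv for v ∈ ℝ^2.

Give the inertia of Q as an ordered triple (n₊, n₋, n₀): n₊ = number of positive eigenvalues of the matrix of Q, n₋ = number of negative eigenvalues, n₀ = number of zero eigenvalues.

(2, 0, 0)

Symmetric row and column elimination reduces A to a congruent diagonal form with pivots 7, 10/7.
So there are 2 positive pivots.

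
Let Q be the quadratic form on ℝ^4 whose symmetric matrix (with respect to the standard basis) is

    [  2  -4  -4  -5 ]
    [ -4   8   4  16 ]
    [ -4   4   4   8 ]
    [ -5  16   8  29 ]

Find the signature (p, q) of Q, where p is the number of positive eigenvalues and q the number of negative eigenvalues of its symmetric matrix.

By Sylvester's law of inertia any congruent diagonalization of A has 3 positive, 1 negative and 0 zero entries.

(3, 1)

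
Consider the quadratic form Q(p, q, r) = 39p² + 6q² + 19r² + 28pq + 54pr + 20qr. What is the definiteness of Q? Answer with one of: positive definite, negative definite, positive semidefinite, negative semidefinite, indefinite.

Write A = [[39, 14, 27], [14, 6, 10], [27, 10, 19]].
An LDLᵀ factorisation of A has diagonal entries 39, 38/39, 4/19.
So there are 3 positive pivots.
Hence Q is positive definite.

positive definite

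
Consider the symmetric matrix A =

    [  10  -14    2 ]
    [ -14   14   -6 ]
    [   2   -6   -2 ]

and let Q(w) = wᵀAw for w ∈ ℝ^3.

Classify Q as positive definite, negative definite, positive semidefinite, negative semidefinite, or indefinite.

Applying the same elementary operations to the rows and columns of A produces a congruent diagonal matrix with entries 10, -28/5, -4/7.
That gives 1 positive, 2 negative pivots.
Hence Q is indefinite.

indefinite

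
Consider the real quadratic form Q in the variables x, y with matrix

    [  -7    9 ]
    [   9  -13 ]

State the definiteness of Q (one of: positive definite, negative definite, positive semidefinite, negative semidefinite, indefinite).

Row-reducing A symmetrically gives the diagonal entries -7, -10/7.
That gives 2 negative pivots.
Hence Q is negative definite.

negative definite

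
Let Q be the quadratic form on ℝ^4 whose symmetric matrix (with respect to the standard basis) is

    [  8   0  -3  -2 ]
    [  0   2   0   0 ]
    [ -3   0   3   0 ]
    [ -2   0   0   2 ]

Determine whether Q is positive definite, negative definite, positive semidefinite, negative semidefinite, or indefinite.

Leading principal minors: Δ_1 = 8, Δ_2 = 16, Δ_3 = 30, Δ_4 = 36.
All leading principal minors are positive, so by Sylvester's criterion Q is positive definite.

positive definite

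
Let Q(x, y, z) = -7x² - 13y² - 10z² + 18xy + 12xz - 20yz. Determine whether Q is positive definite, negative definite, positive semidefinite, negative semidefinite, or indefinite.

negative definite

Write A = [[-7, 9, 6], [9, -13, -10], [6, -10, -10]].
Applying the same elementary operations to the rows and columns of A produces a congruent diagonal matrix with entries -7, -10/7, -6/5.
That gives 3 negative pivots.
Hence Q is negative definite.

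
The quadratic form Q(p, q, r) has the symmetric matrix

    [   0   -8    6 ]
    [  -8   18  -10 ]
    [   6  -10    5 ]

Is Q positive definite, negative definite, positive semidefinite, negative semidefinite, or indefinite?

indefinite

A is congruent to a diagonal matrix with 2 positive, 1 negative and 0 zero entries, so Q is indefinite.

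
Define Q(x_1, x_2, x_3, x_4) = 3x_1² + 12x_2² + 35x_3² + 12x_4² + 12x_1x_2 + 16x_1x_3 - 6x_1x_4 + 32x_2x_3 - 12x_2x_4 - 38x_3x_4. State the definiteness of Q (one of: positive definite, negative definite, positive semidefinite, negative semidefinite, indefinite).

positive semidefinite

The associated matrix is A = [[3, 6, 8, -3], [6, 12, 16, -6], [8, 16, 35, -19], [-3, -6, -19, 12]].
Congruent diagonalization of A (simultaneous row and column reduction) yields pivots 3, 0, 41/3, 6/41.
So there are 3 positive, 1 zero pivots.
Hence Q is positive semidefinite.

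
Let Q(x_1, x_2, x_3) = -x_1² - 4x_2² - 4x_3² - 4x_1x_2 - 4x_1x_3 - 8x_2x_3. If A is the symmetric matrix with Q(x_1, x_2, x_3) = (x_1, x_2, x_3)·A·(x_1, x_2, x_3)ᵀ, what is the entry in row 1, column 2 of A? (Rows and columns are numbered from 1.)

-2

The coefficient of x_1·x_2 in Q is -4. For a symmetric A this equals A[1,2] + A[2,1] = 2·A[1,2].
So A[1,2] = -4/2 = -2.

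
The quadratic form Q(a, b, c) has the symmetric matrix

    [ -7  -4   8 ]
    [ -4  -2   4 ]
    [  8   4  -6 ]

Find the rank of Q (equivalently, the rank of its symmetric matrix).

3

An LDLᵀ factorisation of A has diagonal entries -7, 2/7, 2.
That gives 2 positive, 1 negative pivots.
The rank is the number of nonzero pivots: 3.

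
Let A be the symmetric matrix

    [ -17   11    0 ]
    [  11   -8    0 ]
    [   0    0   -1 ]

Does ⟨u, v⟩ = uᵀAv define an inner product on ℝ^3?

no

An LDLᵀ factorisation of A has diagonal entries -17, -15/17, -1.
So there are 3 negative pivots.
Hence Q is negative definite.
⟨·,·⟩ is an inner product exactly when A is positive definite.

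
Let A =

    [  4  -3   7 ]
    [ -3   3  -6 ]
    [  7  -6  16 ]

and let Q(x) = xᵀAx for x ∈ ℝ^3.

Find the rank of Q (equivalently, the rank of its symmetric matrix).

3

Symmetric row and column elimination reduces A to a congruent diagonal form with pivots 4, 3/4, 3.
Counting signs: 3 positive.
The rank is the number of nonzero pivots: 3.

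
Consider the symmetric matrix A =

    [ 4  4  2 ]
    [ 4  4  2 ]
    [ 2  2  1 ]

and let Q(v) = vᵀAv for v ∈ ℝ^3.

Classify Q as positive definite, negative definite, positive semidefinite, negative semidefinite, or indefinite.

positive semidefinite

Row-reducing A symmetrically gives the diagonal entries 4, 0, 0.
That gives 1 positive, 2 zero pivots.
Hence Q is positive semidefinite.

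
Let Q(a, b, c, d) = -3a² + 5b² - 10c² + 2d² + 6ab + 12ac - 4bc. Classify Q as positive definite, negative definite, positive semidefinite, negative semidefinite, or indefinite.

indefinite

The symmetric matrix is A = [[-3, 3, 6, 0], [3, 5, -2, 0], [6, -2, -10, 0], [0, 0, 0, 2]].
Congruent diagonalization of A (simultaneous row and column reduction) yields pivots -3, 8, 0, 2.
So there are 2 positive, 1 negative, 1 zero pivots.
Hence Q is indefinite.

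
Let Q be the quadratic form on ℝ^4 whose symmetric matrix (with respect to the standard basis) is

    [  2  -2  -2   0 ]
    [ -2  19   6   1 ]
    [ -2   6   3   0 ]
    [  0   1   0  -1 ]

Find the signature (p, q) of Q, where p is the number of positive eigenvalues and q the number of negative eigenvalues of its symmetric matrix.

(3, 1)

Congruent diagonalization of A (simultaneous row and column reduction) yields pivots 2, 17, 1/17, -2.
So there are 3 positive, 1 negative pivots.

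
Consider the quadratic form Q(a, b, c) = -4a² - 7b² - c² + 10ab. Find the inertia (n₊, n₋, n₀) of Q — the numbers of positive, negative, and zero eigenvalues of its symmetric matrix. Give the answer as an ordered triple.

The symmetric matrix is A = [[-4, 5, 0], [5, -7, 0], [0, 0, -1]].
An LDLᵀ factorisation of A has diagonal entries -4, -3/4, -1.
That gives 3 negative pivots.

(0, 3, 0)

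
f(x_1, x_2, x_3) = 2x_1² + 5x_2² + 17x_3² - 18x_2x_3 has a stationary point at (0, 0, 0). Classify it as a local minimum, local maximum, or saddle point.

local minimum

The Hessian at the origin is H = [[4, 0, 0], [0, 10, -18], [0, -18, 34]].
Row-reducing H symmetrically gives the diagonal entries 4, 10, 8/5.
That gives 3 positive pivots.
H is positive definite, so the origin is a strict local minimum.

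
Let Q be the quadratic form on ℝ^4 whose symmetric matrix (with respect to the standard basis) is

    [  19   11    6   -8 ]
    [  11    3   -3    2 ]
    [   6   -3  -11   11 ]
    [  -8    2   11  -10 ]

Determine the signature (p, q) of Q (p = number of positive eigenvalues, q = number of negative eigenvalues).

(2, 2)

An LDLᵀ factorisation of A has diagonal entries 19, -64/19, -29/64, 30/29.
That gives 2 positive, 2 negative pivots.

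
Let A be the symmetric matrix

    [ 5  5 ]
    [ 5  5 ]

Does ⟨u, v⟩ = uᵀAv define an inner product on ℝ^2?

For the 2×2 matrix [[5, 5], [5, 5]]: det = 5·5 − (5)² = 0, trace = 10.
det = 0 so one eigenvalue is zero; the form is semidefinite with the sign of the trace.
⟨·,·⟩ is an inner product exactly when A is positive definite.

no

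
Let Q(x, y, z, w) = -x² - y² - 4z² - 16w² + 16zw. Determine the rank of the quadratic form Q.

The associated matrix is A = [[-1, 0, 0, 0], [0, -1, 0, 0], [0, 0, -4, 8], [0, 0, 8, -16]].
Applying the same elementary operations to the rows and columns of A produces a congruent diagonal matrix with entries -1, -1, -4, 0.
That gives 3 negative, 1 zero pivots.
The rank is the number of nonzero pivots: 3.

3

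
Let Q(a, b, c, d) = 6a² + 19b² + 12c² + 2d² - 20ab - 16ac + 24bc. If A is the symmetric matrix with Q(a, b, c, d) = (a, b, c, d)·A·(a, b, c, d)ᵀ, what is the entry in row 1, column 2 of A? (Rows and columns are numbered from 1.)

-10

The coefficient of a·b in Q is -20. For a symmetric A this equals A[1,2] + A[2,1] = 2·A[1,2].
So A[1,2] = -20/2 = -10.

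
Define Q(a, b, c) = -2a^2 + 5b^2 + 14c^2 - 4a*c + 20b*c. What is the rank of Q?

3

Write A = [[-2, 0, -2], [0, 5, 10], [-2, 10, 14]].
An LDLᵀ factorisation of A has diagonal entries -2, 5, -4.
So there are 1 positive, 2 negative pivots.
The rank is the number of nonzero pivots: 3.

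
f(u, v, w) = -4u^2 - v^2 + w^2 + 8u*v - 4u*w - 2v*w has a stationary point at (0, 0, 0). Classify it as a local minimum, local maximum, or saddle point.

The Hessian at the origin is H = [[-8, 8, -4], [8, -2, -2], [-4, -2, 2]].
Applying the same elementary operations to the rows and columns of H produces a congruent diagonal matrix with entries -8, 6, -2.
So there are 1 positive, 2 negative pivots.
H is indefinite, so the origin is a saddle point.

saddle point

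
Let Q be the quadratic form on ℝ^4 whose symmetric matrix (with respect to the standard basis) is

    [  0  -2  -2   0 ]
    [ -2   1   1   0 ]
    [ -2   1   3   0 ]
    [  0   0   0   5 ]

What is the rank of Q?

4

Row reduction of A gives 4 nonzero rows, so rank A = 4.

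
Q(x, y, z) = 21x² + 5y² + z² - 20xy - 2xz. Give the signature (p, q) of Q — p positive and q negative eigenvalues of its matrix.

(2, 0)

The associated matrix is A = [[21, -10, -1], [-10, 5, 0], [-1, 0, 1]].
Congruent diagonalization of A (simultaneous row and column reduction) yields pivots 21, 5/21, 0.
So there are 2 positive, 1 zero pivots.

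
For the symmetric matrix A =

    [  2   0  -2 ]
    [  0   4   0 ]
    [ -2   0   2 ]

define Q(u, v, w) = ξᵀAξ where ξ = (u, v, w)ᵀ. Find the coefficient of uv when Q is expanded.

0

The coefficient of uv is A[1,2] + A[2,1] = 2·0 = 0.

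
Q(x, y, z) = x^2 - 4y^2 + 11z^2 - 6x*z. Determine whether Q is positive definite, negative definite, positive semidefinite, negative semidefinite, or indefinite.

The associated matrix is A = [[1, 0, -3], [0, -4, 0], [-3, 0, 11]].
Congruent diagonalization of A (simultaneous row and column reduction) yields pivots 1, -4, 2.
That gives 2 positive, 1 negative pivots.
Hence Q is indefinite.

indefinite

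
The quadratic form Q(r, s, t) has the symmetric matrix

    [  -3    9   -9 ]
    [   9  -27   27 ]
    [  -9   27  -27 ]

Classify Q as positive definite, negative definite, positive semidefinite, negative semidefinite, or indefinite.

Congruent diagonalization of A (simultaneous row and column reduction) yields pivots -3, 0, 0.
Counting signs: 1 negative, 2 zero.
Hence Q is negative semidefinite.

negative semidefinite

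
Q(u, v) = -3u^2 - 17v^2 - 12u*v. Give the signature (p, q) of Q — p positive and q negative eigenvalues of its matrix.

The associated matrix is A = [[-3, -6], [-6, -17]].
Congruent diagonalization of A (simultaneous row and column reduction) yields pivots -3, -5.
So there are 2 negative pivots.

(0, 2)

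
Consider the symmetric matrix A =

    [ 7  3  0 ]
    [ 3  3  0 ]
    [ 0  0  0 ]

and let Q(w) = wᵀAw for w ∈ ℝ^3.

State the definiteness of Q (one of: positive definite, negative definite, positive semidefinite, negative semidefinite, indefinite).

positive semidefinite

Symmetric row and column elimination reduces A to a congruent diagonal form with pivots 7, 12/7, 0.
Counting signs: 2 positive, 1 zero.
Hence Q is positive semidefinite.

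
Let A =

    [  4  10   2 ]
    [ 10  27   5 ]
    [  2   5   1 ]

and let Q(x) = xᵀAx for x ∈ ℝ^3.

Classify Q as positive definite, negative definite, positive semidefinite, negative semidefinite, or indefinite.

positive semidefinite

Row-reducing A symmetrically gives the diagonal entries 4, 2, 0.
So there are 2 positive, 1 zero pivots.
Hence Q is positive semidefinite.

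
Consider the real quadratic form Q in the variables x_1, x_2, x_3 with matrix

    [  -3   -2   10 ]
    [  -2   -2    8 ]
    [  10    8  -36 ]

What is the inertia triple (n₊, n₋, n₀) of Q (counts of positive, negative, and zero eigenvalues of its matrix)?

(0, 2, 1)

Applying the same elementary operations to the rows and columns of A produces a congruent diagonal matrix with entries -3, -2/3, 0.
Counting signs: 2 negative, 1 zero.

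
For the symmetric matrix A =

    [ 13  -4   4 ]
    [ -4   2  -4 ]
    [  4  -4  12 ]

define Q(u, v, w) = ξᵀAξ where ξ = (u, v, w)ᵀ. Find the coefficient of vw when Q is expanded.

-8

The coefficient of vw is A[2,3] + A[3,2] = 2·(-4) = -8.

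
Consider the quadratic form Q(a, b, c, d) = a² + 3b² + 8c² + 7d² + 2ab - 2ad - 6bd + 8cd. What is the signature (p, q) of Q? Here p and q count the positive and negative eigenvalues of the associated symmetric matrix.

The associated matrix is A = [[1, 1, 0, -1], [1, 3, 0, -3], [0, 0, 8, 4], [-1, -3, 4, 7]].
Symmetric row and column elimination reduces A to a congruent diagonal form with pivots 1, 2, 8, 2.
So there are 4 positive pivots.

(4, 0)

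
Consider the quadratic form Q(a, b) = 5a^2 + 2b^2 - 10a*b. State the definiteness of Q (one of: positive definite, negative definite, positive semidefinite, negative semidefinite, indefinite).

indefinite

The associated matrix is A = [[5, -5], [-5, 2]].
Row-reducing A symmetrically gives the diagonal entries 5, -3.
Counting signs: 1 positive, 1 negative.
Hence Q is indefinite.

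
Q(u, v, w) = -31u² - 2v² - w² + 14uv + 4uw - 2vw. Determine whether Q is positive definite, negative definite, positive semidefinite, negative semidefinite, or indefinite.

negative definite

The symmetric matrix of Q is A = [[-31, 7, 2], [7, -2, -1], [2, -1, -1]].
Leading principal minors: Δ_1 = -31, Δ_2 = 13, Δ_3 = -2.
The signs alternate starting with Δ_1 < 0, so by Sylvester's criterion Q is negative definite.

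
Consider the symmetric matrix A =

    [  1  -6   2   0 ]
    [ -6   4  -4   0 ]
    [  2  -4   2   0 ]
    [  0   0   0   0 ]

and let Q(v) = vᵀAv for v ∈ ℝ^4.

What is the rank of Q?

2

Applying the same elementary operations to the rows and columns of A produces a congruent diagonal matrix with entries 1, -32, 0, 0.
So there are 1 positive, 1 negative, 2 zero pivots.
The rank is the number of nonzero pivots: 2.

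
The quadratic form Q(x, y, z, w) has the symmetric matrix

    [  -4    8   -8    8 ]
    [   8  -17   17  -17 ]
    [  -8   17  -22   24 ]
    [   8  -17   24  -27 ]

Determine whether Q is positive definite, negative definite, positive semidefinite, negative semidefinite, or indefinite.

Leading principal minors: Δ_1 = -4, Δ_2 = 4, Δ_3 = -20, Δ_4 = 4.
The signs alternate starting with Δ_1 < 0, so by Sylvester's criterion Q is negative definite.

negative definite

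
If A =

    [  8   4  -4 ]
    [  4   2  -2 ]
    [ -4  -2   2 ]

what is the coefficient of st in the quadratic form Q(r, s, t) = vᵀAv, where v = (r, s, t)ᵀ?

-4

The coefficient of st is A[2,3] + A[3,2] = 2·(-2) = -4.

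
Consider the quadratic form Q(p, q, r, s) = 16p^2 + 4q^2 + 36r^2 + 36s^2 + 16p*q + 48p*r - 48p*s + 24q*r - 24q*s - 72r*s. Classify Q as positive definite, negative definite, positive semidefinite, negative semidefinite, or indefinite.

positive semidefinite

Write A = [[16, 8, 24, -24], [8, 4, 12, -12], [24, 12, 36, -36], [-24, -12, -36, 36]].
Applying the same elementary operations to the rows and columns of A produces a congruent diagonal matrix with entries 16, 0, 0, 0.
That gives 1 positive, 3 zero pivots.
Hence Q is positive semidefinite.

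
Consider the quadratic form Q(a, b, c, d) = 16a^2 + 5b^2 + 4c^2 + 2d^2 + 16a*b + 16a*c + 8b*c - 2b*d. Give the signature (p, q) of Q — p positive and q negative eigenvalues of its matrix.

(3, 0)

The symmetric matrix is A = [[16, 8, 8, 0], [8, 5, 4, -1], [8, 4, 4, 0], [0, -1, 0, 2]].
Applying the same elementary operations to the rows and columns of A produces a congruent diagonal matrix with entries 16, 1, 0, 1.
So there are 3 positive, 1 zero pivots.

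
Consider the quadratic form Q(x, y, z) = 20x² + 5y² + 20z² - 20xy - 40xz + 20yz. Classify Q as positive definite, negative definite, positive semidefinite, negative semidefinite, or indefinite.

The associated matrix is A = [[20, -10, -20], [-10, 5, 10], [-20, 10, 20]].
Row-reducing A symmetrically gives the diagonal entries 20, 0, 0.
So there are 1 positive, 2 zero pivots.
Hence Q is positive semidefinite.

positive semidefinite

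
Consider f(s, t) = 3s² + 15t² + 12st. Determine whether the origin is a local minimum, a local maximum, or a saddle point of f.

local minimum

The Hessian at the origin is H = [[6, 12], [12, 30]].
det H = 6·30 − (12)² = 36 > 0 and H[1,1] = 6 > 0, so H is positive definite.
Therefore the origin is a local minimum.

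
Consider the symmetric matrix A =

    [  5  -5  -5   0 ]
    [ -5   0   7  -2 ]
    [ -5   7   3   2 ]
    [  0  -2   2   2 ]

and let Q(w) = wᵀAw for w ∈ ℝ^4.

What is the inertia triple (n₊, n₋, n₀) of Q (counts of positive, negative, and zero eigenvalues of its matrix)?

(2, 2, 0)

Row-reducing A symmetrically gives the diagonal entries 5, -5, -6/5, 4.
That gives 2 positive, 2 negative pivots.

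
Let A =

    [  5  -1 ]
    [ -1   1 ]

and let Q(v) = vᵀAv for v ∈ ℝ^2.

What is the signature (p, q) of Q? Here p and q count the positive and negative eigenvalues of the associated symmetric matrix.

Applying the same elementary operations to the rows and columns of A produces a congruent diagonal matrix with entries 5, 4/5.
Counting signs: 2 positive.

(2, 0)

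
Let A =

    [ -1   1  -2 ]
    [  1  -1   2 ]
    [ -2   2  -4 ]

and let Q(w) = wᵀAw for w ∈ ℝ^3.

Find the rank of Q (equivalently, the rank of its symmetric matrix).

Applying the same elementary operations to the rows and columns of A produces a congruent diagonal matrix with entries -1, 0, 0.
That gives 1 negative, 2 zero pivots.
The rank is the number of nonzero pivots: 1.

1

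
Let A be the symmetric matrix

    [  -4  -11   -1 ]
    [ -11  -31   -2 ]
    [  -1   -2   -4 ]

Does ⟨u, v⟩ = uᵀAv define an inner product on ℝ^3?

no

Applying the same elementary operations to the rows and columns of A produces a congruent diagonal matrix with entries -4, -3/4, -3.
That gives 3 negative pivots.
Hence Q is negative definite.
⟨·,·⟩ is an inner product exactly when A is positive definite.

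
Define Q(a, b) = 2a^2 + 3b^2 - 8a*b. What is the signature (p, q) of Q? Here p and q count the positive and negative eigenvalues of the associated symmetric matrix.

The symmetric matrix is A = [[2, -4], [-4, 3]].
Row-reducing A symmetrically gives the diagonal entries 2, -5.
Counting signs: 1 positive, 1 negative.

(1, 1)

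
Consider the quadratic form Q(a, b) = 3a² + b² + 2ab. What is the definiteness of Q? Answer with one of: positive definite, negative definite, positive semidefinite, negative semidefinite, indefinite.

positive definite

The symmetric matrix of Q is [[3, 1], [1, 1]].
For the 2×2 matrix [[3, 1], [1, 1]]: det = 3·1 − (1)² = 2, trace = 4.
det > 0 so both eigenvalues share the sign of the trace; trace = 4 > 0 ⇒ both positive.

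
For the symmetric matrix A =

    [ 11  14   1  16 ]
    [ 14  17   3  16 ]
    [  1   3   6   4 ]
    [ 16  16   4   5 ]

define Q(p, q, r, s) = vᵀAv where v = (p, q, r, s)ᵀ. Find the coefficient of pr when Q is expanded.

The coefficient of pr is A[1,3] + A[3,1] = 2·1 = 2.

2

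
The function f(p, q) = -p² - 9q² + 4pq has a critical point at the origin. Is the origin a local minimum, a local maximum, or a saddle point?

local maximum

The Hessian at the origin is H = [[-2, 4], [4, -18]].
det H = -2·-18 − (4)² = 20 > 0 and H[1,1] = -2 < 0, so H is negative definite.
Therefore the origin is a local maximum.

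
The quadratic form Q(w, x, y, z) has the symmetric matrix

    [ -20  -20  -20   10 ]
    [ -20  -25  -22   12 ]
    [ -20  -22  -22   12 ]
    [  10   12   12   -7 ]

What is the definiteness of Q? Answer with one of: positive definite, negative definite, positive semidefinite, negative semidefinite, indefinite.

negative semidefinite

Congruent diagonalization of A (simultaneous row and column reduction) yields pivots -20, -5, -6/5, 0.
That gives 3 negative, 1 zero pivots.
Hence Q is negative semidefinite.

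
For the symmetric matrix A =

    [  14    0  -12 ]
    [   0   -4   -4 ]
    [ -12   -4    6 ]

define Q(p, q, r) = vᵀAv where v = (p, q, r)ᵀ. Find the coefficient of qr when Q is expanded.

-8

The coefficient of qr is A[2,3] + A[3,2] = 2·(-4) = -8.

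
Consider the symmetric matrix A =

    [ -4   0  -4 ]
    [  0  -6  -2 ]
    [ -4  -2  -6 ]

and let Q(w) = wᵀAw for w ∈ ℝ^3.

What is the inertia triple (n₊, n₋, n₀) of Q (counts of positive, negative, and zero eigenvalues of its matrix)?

An LDLᵀ factorisation of A has diagonal entries -4, -6, -4/3.
Counting signs: 3 negative.

(0, 3, 0)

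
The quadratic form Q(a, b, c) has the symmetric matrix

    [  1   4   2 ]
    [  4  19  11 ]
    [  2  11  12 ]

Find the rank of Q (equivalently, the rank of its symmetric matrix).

Congruent diagonalization of A (simultaneous row and column reduction) yields pivots 1, 3, 5.
Counting signs: 3 positive.
The rank is the number of nonzero pivots: 3.

3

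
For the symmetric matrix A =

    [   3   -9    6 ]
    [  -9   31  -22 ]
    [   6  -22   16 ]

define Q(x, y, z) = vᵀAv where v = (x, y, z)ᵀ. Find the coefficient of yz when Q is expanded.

The coefficient of yz is A[2,3] + A[3,2] = 2·(-22) = -44.

-44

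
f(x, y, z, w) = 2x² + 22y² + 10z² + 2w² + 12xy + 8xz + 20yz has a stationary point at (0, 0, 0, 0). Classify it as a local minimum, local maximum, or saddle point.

local minimum

The Hessian at the origin is H = [[4, 12, 8, 0], [12, 44, 20, 0], [8, 20, 20, 0], [0, 0, 0, 4]].
An LDLᵀ factorisation of H has diagonal entries 4, 8, 2, 4.
That gives 4 positive pivots.
H is positive definite, so the origin is a strict local minimum.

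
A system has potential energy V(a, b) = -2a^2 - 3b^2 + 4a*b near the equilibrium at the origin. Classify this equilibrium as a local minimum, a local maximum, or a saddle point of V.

The Hessian at the origin is H = [[-4, 4], [4, -6]].
det H = -4·-6 − (4)² = 8 > 0 and H[1,1] = -4 < 0, so H is negative definite.
Therefore the origin is a local maximum.

local maximum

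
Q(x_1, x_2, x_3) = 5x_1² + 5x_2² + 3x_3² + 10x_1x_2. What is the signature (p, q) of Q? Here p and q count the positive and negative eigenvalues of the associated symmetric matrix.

(2, 0)

The associated matrix is A = [[5, 5, 0], [5, 5, 0], [0, 0, 3]].
Row-reducing A symmetrically gives the diagonal entries 5, 0, 3.
Counting signs: 2 positive, 1 zero.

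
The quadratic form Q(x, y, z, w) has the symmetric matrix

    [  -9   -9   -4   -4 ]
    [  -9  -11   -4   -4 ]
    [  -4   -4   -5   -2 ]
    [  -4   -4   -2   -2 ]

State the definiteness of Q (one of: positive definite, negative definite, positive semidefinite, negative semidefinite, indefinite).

Leading principal minors: Δ_1 = -9, Δ_2 = 18, Δ_3 = -58, Δ_4 = 12.
The signs alternate starting with Δ_1 < 0, so by Sylvester's criterion Q is negative definite.

negative definite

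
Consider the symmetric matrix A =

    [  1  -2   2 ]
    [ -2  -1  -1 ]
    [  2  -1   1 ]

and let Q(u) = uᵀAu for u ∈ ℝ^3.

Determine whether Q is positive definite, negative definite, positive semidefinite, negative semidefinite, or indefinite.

indefinite

Symmetric row and column elimination reduces A to a congruent diagonal form with pivots 1, -5, -6/5.
Counting signs: 1 positive, 2 negative.
Hence Q is indefinite.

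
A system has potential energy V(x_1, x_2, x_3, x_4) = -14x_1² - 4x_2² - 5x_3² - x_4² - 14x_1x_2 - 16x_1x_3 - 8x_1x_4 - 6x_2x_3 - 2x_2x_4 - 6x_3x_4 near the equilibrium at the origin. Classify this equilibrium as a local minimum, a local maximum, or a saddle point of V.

The Hessian at the origin is H = [[-28, -14, -16, -8], [-14, -8, -6, -2], [-16, -6, -10, -6], [-8, -2, -6, -2]].
Row-reducing H symmetrically gives the diagonal entries -28, -1, 22/7, 24/11.
That gives 2 positive, 2 negative pivots.
H is indefinite, so the origin is a saddle point.

saddle point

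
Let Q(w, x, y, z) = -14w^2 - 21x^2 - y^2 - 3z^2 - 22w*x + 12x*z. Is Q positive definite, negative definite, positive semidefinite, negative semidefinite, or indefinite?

The symmetric matrix is A = [[-14, -11, 0, 0], [-11, -21, 0, 6], [0, 0, -1, 0], [0, 6, 0, -3]].
Congruent diagonalization of A (simultaneous row and column reduction) yields pivots -14, -173/14, -1, -15/173.
Counting signs: 4 negative.
Hence Q is negative definite.

negative definite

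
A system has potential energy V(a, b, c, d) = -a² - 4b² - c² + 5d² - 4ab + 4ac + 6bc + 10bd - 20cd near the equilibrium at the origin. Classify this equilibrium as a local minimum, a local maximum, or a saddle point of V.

saddle point

The Hessian at the origin is H = [[-2, -4, 4, 0], [-4, -8, 6, 10], [4, 6, -2, -20], [0, 10, -20, 10]].
H is indefinite, so the origin is a saddle point.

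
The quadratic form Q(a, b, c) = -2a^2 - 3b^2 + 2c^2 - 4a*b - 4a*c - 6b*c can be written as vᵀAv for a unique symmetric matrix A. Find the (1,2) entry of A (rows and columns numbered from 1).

-2

The coefficient of a·b in Q is -4. For a symmetric A this equals A[1,2] + A[2,1] = 2·A[1,2].
So A[1,2] = -4/2 = -2.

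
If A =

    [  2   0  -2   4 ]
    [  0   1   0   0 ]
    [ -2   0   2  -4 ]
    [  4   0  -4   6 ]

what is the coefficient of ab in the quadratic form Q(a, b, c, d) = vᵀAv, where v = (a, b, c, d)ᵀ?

The coefficient of ab is A[1,2] + A[2,1] = 2·0 = 0.

0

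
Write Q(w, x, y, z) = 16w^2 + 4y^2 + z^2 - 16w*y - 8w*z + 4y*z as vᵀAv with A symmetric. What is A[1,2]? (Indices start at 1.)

The coefficient of w·x in Q is 0. For a symmetric A this equals A[1,2] + A[2,1] = 2·A[1,2].
So A[1,2] = 0/2 = 0.

0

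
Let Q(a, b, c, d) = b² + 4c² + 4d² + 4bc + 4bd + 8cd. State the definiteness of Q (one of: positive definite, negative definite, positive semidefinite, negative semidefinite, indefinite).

The symmetric matrix is A = [[0, 0, 0, 0], [0, 1, 2, 2], [0, 2, 4, 4], [0, 2, 4, 4]].
Congruent diagonalization of A (simultaneous row and column reduction) yields pivots 0, 1, 0, 0.
Counting signs: 1 positive, 3 zero.
Hence Q is positive semidefinite.

positive semidefinite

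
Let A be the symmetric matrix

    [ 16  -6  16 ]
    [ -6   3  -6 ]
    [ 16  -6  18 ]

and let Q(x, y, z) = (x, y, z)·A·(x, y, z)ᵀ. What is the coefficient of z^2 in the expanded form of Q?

18

The coefficient of z^2 is the diagonal entry A[3,3] = 18.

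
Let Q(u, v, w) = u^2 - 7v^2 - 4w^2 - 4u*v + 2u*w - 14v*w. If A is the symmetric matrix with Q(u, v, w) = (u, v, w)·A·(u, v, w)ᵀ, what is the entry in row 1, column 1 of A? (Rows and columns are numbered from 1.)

1

The coefficient of u^2 in Q is 1, and that is exactly A[1,1].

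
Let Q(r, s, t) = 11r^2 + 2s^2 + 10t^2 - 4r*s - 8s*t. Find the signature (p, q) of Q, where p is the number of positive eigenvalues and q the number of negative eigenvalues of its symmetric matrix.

Write A = [[11, -2, 0], [-2, 2, -4], [0, -4, 10]].
An LDLᵀ factorisation of A has diagonal entries 11, 18/11, 2/9.
That gives 3 positive pivots.

(3, 0)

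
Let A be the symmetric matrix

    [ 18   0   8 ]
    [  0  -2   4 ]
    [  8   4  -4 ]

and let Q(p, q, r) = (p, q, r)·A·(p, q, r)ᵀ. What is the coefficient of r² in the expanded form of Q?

The coefficient of r² is the diagonal entry A[3,3] = -4.

-4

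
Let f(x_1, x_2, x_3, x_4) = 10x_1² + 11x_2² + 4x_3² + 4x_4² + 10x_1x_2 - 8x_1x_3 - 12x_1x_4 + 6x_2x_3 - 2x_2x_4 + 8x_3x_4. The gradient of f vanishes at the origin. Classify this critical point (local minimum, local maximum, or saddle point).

The Hessian at the origin is H = [[20, 10, -8, -12], [10, 22, 6, -2], [-8, 6, 8, 8], [-12, -2, 8, 8]].
Applying the same elementary operations to the rows and columns of H produces a congruent diagonal matrix with entries 20, 17, -92/85, 12/23.
So there are 3 positive, 1 negative pivots.
H is indefinite, so the origin is a saddle point.

saddle point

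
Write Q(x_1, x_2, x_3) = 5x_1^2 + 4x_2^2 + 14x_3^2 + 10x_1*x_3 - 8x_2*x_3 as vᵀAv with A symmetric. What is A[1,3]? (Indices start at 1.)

The coefficient of x_1·x_3 in Q is 10. For a symmetric A this equals A[1,3] + A[3,1] = 2·A[1,3].
So A[1,3] = 10/2 = 5.

5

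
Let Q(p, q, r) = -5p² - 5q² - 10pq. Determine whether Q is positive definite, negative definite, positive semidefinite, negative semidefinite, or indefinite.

negative semidefinite

The symmetric matrix is A = [[-5, -5, 0], [-5, -5, 0], [0, 0, 0]].
Congruent diagonalization of A (simultaneous row and column reduction) yields pivots -5, 0, 0.
That gives 1 negative, 2 zero pivots.
Hence Q is negative semidefinite.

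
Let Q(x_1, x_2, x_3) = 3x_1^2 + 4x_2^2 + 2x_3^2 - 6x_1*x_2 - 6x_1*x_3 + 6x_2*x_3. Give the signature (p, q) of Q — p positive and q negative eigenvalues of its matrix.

(2, 1)

Write A = [[3, -3, -3], [-3, 4, 3], [-3, 3, 2]].
Row-reducing A symmetrically gives the diagonal entries 3, 1, -1.
So there are 2 positive, 1 negative pivots.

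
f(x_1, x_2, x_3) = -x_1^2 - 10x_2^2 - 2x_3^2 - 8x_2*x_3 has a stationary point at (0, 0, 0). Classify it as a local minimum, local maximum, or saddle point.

local maximum

The Hessian at the origin is H = [[-2, 0, 0], [0, -20, -8], [0, -8, -4]].
Applying the same elementary operations to the rows and columns of H produces a congruent diagonal matrix with entries -2, -20, -4/5.
Counting signs: 3 negative.
H is negative definite, so the origin is a strict local maximum.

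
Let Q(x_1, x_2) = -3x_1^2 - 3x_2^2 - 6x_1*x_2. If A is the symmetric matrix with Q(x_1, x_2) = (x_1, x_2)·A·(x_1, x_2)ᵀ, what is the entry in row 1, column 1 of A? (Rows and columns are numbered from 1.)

-3

The coefficient of x_1^2 in Q is -3, and that is exactly A[1,1].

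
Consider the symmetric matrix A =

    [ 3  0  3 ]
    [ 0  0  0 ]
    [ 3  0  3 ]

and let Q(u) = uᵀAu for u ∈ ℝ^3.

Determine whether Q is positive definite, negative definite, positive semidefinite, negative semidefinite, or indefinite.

Congruent diagonalization of A (simultaneous row and column reduction) yields pivots 3, 0, 0.
Counting signs: 1 positive, 2 zero.
Hence Q is positive semidefinite.

positive semidefinite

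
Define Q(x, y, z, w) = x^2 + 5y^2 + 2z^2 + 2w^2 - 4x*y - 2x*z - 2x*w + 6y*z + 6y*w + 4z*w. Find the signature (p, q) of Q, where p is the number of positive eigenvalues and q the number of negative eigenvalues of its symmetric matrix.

(2, 0)

The symmetric matrix is A = [[1, -2, -1, -1], [-2, 5, 3, 3], [-1, 3, 2, 2], [-1, 3, 2, 2]].
Applying the same elementary operations to the rows and columns of A produces a congruent diagonal matrix with entries 1, 1, 0, 0.
So there are 2 positive, 2 zero pivots.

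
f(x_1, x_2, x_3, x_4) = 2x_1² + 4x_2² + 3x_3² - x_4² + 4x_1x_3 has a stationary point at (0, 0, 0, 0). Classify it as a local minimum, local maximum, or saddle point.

The Hessian at the origin is H = [[4, 0, 4, 0], [0, 8, 0, 0], [4, 0, 6, 0], [0, 0, 0, -2]].
Symmetric row and column elimination reduces H to a congruent diagonal form with pivots 4, 8, 2, -2.
That gives 3 positive, 1 negative pivots.
H is indefinite, so the origin is a saddle point.

saddle point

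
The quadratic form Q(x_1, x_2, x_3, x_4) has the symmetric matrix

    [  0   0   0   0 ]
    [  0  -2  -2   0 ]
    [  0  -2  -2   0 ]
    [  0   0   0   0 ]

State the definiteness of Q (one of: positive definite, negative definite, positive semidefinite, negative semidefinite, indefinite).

negative semidefinite

Congruent diagonalization of A (simultaneous row and column reduction) yields pivots 0, -2, 0, 0.
So there are 1 negative, 3 zero pivots.
Hence Q is negative semidefinite.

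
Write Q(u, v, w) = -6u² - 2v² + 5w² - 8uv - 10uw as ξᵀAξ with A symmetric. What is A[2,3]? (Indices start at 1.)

The coefficient of v·w in Q is 0. For a symmetric A this equals A[2,3] + A[3,2] = 2·A[2,3].
So A[2,3] = 0/2 = 0.

0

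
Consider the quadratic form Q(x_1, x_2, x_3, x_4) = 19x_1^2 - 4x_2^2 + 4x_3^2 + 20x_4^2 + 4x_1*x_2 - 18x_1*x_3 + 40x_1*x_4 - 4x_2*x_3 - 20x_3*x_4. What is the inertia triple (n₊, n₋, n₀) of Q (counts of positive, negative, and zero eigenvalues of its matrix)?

(1, 1, 2)

Write A = [[19, 2, -9, 20], [2, -4, -2, 0], [-9, -2, 4, -10], [20, 0, -10, 20]].
Congruent diagonalization of A (simultaneous row and column reduction) yields pivots 19, -80/19, 0, 0.
Counting signs: 1 positive, 1 negative, 2 zero.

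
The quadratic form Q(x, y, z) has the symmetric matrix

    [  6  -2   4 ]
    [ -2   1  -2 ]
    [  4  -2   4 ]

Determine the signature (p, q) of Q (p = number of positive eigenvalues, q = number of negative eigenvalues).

Congruent diagonalization of A (simultaneous row and column reduction) yields pivots 6, 1/3, 0.
So there are 2 positive, 1 zero pivots.

(2, 0)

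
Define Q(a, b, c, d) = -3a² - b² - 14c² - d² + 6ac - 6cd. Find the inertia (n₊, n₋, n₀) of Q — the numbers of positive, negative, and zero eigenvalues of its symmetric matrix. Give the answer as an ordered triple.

(0, 4, 0)

The associated matrix is A = [[-3, 0, 3, 0], [0, -1, 0, 0], [3, 0, -14, -3], [0, 0, -3, -1]].
Congruent diagonalization of A (simultaneous row and column reduction) yields pivots -3, -1, -11, -2/11.
So there are 4 negative pivots.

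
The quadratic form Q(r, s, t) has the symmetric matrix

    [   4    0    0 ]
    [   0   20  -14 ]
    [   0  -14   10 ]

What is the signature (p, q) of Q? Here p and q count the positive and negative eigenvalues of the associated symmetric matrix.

An LDLᵀ factorisation of A has diagonal entries 4, 20, 1/5.
That gives 3 positive pivots.

(3, 0)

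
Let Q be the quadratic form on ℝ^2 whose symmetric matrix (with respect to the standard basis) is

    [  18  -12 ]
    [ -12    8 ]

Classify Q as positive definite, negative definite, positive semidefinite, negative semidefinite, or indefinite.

positive semidefinite

For the 2×2 matrix [[18, -12], [-12, 8]]: det = 18·8 − (-12)² = 0, trace = 26.
det = 0 so one eigenvalue is zero; the form is semidefinite with the sign of the trace.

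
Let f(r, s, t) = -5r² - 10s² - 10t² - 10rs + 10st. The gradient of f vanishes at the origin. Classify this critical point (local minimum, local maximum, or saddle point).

The Hessian at the origin is H = [[-10, -10, 0], [-10, -20, 10], [0, 10, -20]].
Applying the same elementary operations to the rows and columns of H produces a congruent diagonal matrix with entries -10, -10, -10.
Counting signs: 3 negative.
H is negative definite, so the origin is a strict local maximum.

local maximum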